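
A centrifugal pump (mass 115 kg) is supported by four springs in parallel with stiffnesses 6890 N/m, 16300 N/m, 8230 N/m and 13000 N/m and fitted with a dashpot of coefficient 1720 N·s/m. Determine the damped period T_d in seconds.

0.346 s

Parallel springs add: k_eq = 6890 + 16300 + 8230 + 13000 = 44420 N/m.
ω_n = √(k_eq/m) = √(44420/115) = 19.65 rad/s.
Critical damping c_c = 2√(k_eq·m) = 2√(44420 × 115) = 4520 N·s/m, so ζ = c/c_c = 1720/4520 = 0.3805.
ω_d = ω_n√(1 − ζ²) = 19.65 × √(1 − 0.145) = 18.18 rad/s.
T_d = 2π/ω_d = 0.3457 s.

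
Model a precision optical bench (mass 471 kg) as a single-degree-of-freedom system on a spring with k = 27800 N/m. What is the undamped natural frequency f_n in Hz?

ω_n = √(k/m) = √(27800/471) = √59.02 = 7.683 rad/s.
f_n = ω_n/(2π) = 7.683/6.283 = 1.223 Hz.

1.22 Hz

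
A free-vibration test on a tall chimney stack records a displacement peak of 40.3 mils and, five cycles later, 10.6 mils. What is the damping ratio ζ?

Logarithmic decrement δ = (1/n)·ln(x₀/x_n) = (1/5)·ln(40.3/10.6) = (1/5)·ln(3.802) = 0.2671.
ζ = δ/√(4π² + δ²) = 0.2671/√(39.48 + 0.0713) = 0.2671/6.289 = 0.04247.

0.0425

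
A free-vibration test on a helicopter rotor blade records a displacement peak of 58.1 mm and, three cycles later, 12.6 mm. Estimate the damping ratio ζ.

0.0808

Logarithmic decrement δ = (1/n)·ln(x₀/x_n) = (1/3)·ln(58.1/12.6) = (1/3)·ln(4.611) = 0.5095.
ζ = δ/√(4π² + δ²) = 0.5095/√(39.48 + 0.260) = 0.5095/6.304 = 0.08082.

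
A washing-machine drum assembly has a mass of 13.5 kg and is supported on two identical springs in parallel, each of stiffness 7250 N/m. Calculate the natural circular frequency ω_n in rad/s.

Parallel springs add: k_eq = 2 × 7250 = 14500 N/m.
ω_n = √(k_eq/m) = √(14500/13.5) = √1074 = 32.77 rad/s.

32.8 rad/s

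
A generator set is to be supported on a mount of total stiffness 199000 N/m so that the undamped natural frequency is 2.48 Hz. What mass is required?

ω_n = 2πf_n = 2π × 2.48 = 15.58 rad/s.
m = k/ω_n² = 199000/15.58² = 199000/242.8 = 819.6 kg.

820 kg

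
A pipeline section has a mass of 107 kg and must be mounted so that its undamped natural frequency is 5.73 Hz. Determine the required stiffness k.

ω_n = 2πf_n = 2π × 5.73 = 36.00 rad/s.
k = m·ω_n² = 107 × 36.00² = 107 × 1296 = 138700 N/m.

139000 N/m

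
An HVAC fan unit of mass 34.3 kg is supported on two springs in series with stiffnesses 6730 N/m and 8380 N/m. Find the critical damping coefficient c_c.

716 N·s/m

Series springs: 1/k_eq = 1/6730 + 1/8380 = 0.0002679, so k_eq = 3732 N/m.
c_c = 2√(k_eq·m) = 2√(3732 × 34.3) = 2 × 357.8 = 715.6 N·s/m.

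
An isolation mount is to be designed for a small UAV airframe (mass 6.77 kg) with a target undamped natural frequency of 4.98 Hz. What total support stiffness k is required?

ω_n = 2πf_n = 2π × 4.98 = 31.29 rad/s.
k = m·ω_n² = 6.77 × 31.29² = 6.77 × 979.1 = 6628 N/m.

6630 N/m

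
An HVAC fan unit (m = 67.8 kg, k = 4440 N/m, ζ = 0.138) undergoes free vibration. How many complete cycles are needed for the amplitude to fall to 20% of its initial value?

2 cycles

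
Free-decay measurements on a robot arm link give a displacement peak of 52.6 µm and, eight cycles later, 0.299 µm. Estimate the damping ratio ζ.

0.102

Logarithmic decrement δ = (1/n)·ln(x₀/x_n) = (1/8)·ln(52.6/0.299) = (1/8)·ln(175.9) = 0.6463.
ζ = δ/√(4π² + δ²) = 0.6463/√(39.48 + 0.418) = 0.6463/6.316 = 0.1023.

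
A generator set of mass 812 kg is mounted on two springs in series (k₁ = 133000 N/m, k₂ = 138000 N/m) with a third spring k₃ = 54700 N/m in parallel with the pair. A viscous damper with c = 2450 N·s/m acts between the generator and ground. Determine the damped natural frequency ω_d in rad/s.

Series pair: k_s = k₁k₂/(k₁+k₂) = (133000)(138000)/(133000 + 138000) = 67730 N/m. In parallel with k₃: k_eq = 67730 + 54700 = 122400 N/m.
ω_n = √(k_eq/m) = √(122400/812) = 12.28 rad/s.
Critical damping c_c = 2√(k_eq·m) = 2√(122400 × 812) = 19940 N·s/m, so ζ = c/c_c = 2450/19940 = 0.1229.
ω_d = ω_n√(1 − ζ²) = 12.28 × √(1 − 0.0151) = 12.19 rad/s.

12.2 rad/s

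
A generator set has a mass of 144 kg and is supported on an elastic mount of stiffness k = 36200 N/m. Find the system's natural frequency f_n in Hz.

ω_n = √(k/m) = √(36200/144) = √251.4 = 15.86 rad/s.
f_n = ω_n/(2π) = 15.86/6.283 = 2.523 Hz.

2.52 Hz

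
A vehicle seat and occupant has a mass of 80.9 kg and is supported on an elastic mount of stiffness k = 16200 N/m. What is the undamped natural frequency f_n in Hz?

ω_n = √(k/m) = √(16200/80.9) = √200.2 = 14.15 rad/s.
f_n = ω_n/(2π) = 14.15/6.283 = 2.252 Hz.

2.25 Hz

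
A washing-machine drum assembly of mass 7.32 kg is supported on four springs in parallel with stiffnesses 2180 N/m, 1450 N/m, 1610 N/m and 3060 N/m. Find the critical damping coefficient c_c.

493 N·s/m

Parallel springs add: k_eq = 2180 + 1450 + 1610 + 3060 = 8300 N/m.
c_c = 2√(k_eq·m) = 2√(8300 × 7.32) = 2 × 246.5 = 493.0 N·s/m.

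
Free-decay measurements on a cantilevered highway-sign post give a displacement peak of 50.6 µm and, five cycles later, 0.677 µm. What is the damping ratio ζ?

0.136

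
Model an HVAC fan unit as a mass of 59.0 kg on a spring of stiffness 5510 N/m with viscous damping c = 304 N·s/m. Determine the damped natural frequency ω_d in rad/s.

9.31 rad/s

ω_n = √(k/m) = √(5510/59.0) = 9.664 rad/s.
Critical damping c_c = 2√(k·m) = 2√(5510 × 59.0) = 1140 N·s/m, so ζ = c/c_c = 304/1140 = 0.2666.
ω_d = ω_n√(1 − ζ²) = 9.664 × √(1 − 0.0711) = 9.314 rad/s.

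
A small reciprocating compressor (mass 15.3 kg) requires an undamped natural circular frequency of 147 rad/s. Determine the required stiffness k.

331000 N/m

k = m·ω_n² = 15.3 × 147.0² = 15.3 × 21610 = 330600 N/m.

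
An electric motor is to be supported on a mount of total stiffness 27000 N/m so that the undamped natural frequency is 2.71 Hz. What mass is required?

93.1 kg

ω_n = 2πf_n = 2π × 2.71 = 17.03 rad/s.
m = k/ω_n² = 27000/17.03² = 27000/289.9 = 93.12 kg.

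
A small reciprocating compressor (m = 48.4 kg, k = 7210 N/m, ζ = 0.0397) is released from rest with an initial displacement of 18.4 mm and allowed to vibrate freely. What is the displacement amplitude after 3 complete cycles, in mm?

Logarithmic decrement δ = 2πζ/√(1 − ζ²) = 2π × 0.03970/√(1 − 0.00158) = 0.2496.
After n cycles, x_n/x₀ = e^(−nδ), so x_3 = 18.4 × e^(−3 × 0.2496) = 18.4 × 0.4729 = 8.701 mm.

8.70 mm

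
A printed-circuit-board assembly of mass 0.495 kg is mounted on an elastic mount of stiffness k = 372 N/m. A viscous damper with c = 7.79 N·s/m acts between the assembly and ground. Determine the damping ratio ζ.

0.287

ω_n = √(k/m) = √(372.0/0.495) = 27.41 rad/s.
Critical damping c_c = 2√(k·m) = 2√(372.0 × 0.495) = 27.14 N·s/m, so ζ = c/c_c = 7.79/27.14 = 0.2870.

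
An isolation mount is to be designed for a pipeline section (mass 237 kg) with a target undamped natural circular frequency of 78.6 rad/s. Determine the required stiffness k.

1460000 N/m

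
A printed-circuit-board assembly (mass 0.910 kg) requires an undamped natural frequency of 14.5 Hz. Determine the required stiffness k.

ω_n = 2πf_n = 2π × 14.5 = 91.11 rad/s.
k = m·ω_n² = 0.910 × 91.11² = 0.910 × 8300 = 7553 N/m.

7550 N/m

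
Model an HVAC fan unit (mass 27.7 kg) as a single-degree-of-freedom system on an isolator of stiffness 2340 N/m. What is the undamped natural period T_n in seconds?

ω_n = √(k/m) = √(2340/27.7) = √84.48 = 9.191 rad/s.
T_n = 2π/ω_n = 6.283/9.191 = 0.6836 s.

0.684 s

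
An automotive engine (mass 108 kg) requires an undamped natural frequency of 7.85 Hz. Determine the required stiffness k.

263000 N/m

ω_n = 2πf_n = 2π × 7.85 = 49.32 rad/s.
k = m·ω_n² = 108 × 49.32² = 108 × 2433 = 262700 N/m.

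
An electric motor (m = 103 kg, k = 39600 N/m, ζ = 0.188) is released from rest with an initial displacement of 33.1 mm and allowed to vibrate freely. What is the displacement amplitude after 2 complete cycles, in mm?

Logarithmic decrement δ = 2πζ/√(1 − ζ²) = 2π × 0.1880/√(1 − 0.0353) = 1.203.
After n cycles, x_n/x₀ = e^(−nδ), so x_2 = 33.1 × e^(−2 × 1.203) = 33.1 × 0.09023 = 2.987 mm.

2.99 mm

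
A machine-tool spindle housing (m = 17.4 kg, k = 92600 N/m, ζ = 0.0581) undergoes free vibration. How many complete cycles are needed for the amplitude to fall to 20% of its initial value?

Logarithmic decrement δ = 2πζ/√(1 − ζ²) = 2π × 0.05810/√(1 − 0.00338) = 0.3657.
x_n/x₀ = e^(−nδ) ≤ 0.2; take ln: n ≥ ln(1/0.2)/δ = 1.609/0.3657 = 4.401.
So 5 complete cycles are required.

5 cycles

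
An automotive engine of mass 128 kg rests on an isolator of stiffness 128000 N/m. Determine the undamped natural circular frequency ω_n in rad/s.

ω_n = √(k/m) = √(128000/128) = √1000 = 31.62 rad/s.

31.6 rad/s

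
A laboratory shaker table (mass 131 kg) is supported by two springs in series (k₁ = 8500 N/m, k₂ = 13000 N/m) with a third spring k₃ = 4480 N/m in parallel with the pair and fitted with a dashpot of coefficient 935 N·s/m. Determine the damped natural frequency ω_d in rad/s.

Series pair: k_s = k₁k₂/(k₁+k₂) = (8500)(13000)/(8500 + 13000) = 5140 N/m. In parallel with k₃: k_eq = 5140 + 4480 = 9620 N/m.
ω_n = √(k_eq/m) = √(9620/131) = 8.569 rad/s.
Critical damping c_c = 2√(k_eq·m) = 2√(9620 × 131) = 2245 N·s/m, so ζ = c/c_c = 935/2245 = 0.4165.
ω_d = ω_n√(1 − ζ²) = 8.569 × √(1 − 0.173) = 7.791 rad/s.

7.79 rad/s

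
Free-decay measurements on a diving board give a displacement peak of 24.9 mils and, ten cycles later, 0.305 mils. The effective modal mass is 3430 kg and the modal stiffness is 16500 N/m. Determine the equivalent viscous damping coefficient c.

1050 N·s/m

Logarithmic decrement δ = (1/n)·ln(x₀/x_n) = (1/10)·ln(24.9/0.305) = (1/10)·ln(81.64) = 0.4402.
ζ = δ/√(4π² + δ²) = 0.4402/√(39.48 + 0.194) = 0.4402/6.299 = 0.06989.
c = ζ · 2√(km) = 0.06989 × 2√(16500 × 3430) = 0.06989 × 15050 = 1052 N·s/m.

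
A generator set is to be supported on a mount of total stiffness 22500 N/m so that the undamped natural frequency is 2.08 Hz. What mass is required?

132 kg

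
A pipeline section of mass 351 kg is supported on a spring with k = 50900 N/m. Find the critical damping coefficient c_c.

8450 N·s/m

c_c = 2√(k·m) = 2√(50900 × 351) = 2 × 4227 = 8454 N·s/m.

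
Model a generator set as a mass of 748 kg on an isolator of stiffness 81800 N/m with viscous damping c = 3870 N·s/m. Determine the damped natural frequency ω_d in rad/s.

ω_n = √(k/m) = √(81800/748) = 10.46 rad/s.
Critical damping c_c = 2√(k·m) = 2√(81800 × 748) = 15640 N·s/m, so ζ = c/c_c = 3870/15640 = 0.2474.
ω_d = ω_n√(1 − ζ²) = 10.46 × √(1 − 0.0612) = 10.13 rad/s.

10.1 rad/s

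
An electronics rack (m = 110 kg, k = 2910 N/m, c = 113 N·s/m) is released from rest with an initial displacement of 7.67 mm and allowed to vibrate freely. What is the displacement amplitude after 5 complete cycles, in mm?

0.328 mm

ζ = c/(2√(km)) = 113/(2√(2910 × 110)) = 113/1132 = 0.09986.
Logarithmic decrement δ = 2πζ/√(1 − ζ²) = 2π × 0.09986/√(1 − 0.00997) = 0.6306.
After n cycles, x_n/x₀ = e^(−nδ), so x_5 = 7.67 × e^(−5 × 0.6306) = 7.67 × 0.04272 = 0.3277 mm.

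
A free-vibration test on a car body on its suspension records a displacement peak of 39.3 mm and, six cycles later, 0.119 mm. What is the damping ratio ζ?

Logarithmic decrement δ = (1/n)·ln(x₀/x_n) = (1/6)·ln(39.3/0.119) = (1/6)·ln(330.3) = 0.9666.
ζ = δ/√(4π² + δ²) = 0.9666/√(39.48 + 0.934) = 0.9666/6.357 = 0.1521.

0.152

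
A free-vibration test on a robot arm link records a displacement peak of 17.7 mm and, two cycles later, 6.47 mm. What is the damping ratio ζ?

0.0798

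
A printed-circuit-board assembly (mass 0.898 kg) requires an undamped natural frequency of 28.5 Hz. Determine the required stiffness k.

ω_n = 2πf_n = 2π × 28.5 = 179.1 rad/s.
k = m·ω_n² = 0.898 × 179.1² = 0.898 × 32070 = 28800 N/m.

28800 N/m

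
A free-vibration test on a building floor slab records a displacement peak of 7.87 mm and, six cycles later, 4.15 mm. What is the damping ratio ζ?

Logarithmic decrement δ = (1/n)·ln(x₀/x_n) = (1/6)·ln(7.87/4.15) = (1/6)·ln(1.896) = 0.1067.
ζ = δ/√(4π² + δ²) = 0.1067/√(39.48 + 0.0114) = 0.1067/6.284 = 0.01697.

0.0170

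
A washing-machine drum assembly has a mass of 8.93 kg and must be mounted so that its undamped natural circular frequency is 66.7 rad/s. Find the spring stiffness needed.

39700 N/m

k = m·ω_n² = 8.93 × 66.70² = 8.93 × 4449 = 39730 N/m.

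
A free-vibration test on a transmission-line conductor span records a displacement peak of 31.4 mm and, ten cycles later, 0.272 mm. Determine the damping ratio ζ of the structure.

Logarithmic decrement δ = (1/n)·ln(x₀/x_n) = (1/10)·ln(31.4/0.272) = (1/10)·ln(115.4) = 0.4749.
ζ = δ/√(4π² + δ²) = 0.4749/√(39.48 + 0.226) = 0.4749/6.301 = 0.07536.

0.0754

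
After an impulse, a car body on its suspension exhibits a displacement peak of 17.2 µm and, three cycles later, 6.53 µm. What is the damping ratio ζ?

Logarithmic decrement δ = (1/n)·ln(x₀/x_n) = (1/3)·ln(17.2/6.53) = (1/3)·ln(2.634) = 0.3228.
ζ = δ/√(4π² + δ²) = 0.3228/√(39.48 + 0.104) = 0.3228/6.291 = 0.05131.

0.0513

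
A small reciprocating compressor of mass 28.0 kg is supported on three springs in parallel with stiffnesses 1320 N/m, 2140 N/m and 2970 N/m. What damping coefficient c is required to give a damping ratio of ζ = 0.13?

110 N·s/m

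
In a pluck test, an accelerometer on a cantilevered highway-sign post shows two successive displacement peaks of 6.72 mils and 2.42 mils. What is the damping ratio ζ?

0.160

Logarithmic decrement δ = (1/n)·ln(x₀/x_n) = (1/1)·ln(6.72/2.42) = (1/1)·ln(2.777) = 1.021.
ζ = δ/√(4π² + δ²) = 1.021/√(39.48 + 1.04) = 1.021/6.366 = 0.1604.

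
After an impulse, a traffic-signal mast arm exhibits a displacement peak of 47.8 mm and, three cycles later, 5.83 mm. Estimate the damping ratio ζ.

0.111

Logarithmic decrement δ = (1/n)·ln(x₀/x_n) = (1/3)·ln(47.8/5.83) = (1/3)·ln(8.199) = 0.7013.
ζ = δ/√(4π² + δ²) = 0.7013/√(39.48 + 0.492) = 0.7013/6.322 = 0.1109.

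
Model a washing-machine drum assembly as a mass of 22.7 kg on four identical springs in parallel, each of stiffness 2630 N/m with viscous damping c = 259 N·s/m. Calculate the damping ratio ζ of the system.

0.265

Parallel springs add: k_eq = 4 × 2630 = 10520 N/m.
ω_n = √(k_eq/m) = √(10520/22.7) = 21.53 rad/s.
Critical damping c_c = 2√(k_eq·m) = 2√(10520 × 22.7) = 977.4 N·s/m, so ζ = c/c_c = 259/977.4 = 0.2650.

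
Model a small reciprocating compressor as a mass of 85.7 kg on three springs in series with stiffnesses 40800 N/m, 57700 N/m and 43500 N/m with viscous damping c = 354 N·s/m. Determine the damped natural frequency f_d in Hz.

Series springs: 1/k_eq = 1/40800 + 1/57700 + 1/43500 = 6.483×10^-5, so k_eq = 15430 N/m.
ω_n = √(k_eq/m) = √(15430/85.7) = 13.42 rad/s.
Critical damping c_c = 2√(k_eq·m) = 2√(15430 × 85.7) = 2300 N·s/m, so ζ = c/c_c = 354/2300 = 0.1539.
ω_d = ω_n√(1 − ζ²) = 13.42 × √(1 − 0.0237) = 13.26 rad/s.
f_d = ω_d/(2π) = 2.110 Hz.

2.11 Hz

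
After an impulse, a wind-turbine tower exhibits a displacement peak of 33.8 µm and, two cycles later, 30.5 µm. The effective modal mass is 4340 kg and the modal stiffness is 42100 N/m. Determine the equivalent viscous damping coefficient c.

221 N·s/m

Logarithmic decrement δ = (1/n)·ln(x₀/x_n) = (1/2)·ln(33.8/30.5) = (1/2)·ln(1.108) = 0.05137.
ζ = δ/√(4π² + δ²) = 0.05137/√(39.48 + 0.00264) = 0.05137/6.283 = 0.008175.
c = ζ · 2√(km) = 0.008175 × 2√(42100 × 4340) = 0.008175 × 27030 = 221.0 N·s/m.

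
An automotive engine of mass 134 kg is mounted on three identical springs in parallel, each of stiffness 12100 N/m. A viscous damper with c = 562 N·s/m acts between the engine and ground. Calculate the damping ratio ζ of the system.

0.127

Parallel springs add: k_eq = 3 × 12100 = 36300 N/m.
ω_n = √(k_eq/m) = √(36300/134) = 16.46 rad/s.
Critical damping c_c = 2√(k_eq·m) = 2√(36300 × 134) = 4411 N·s/m, so ζ = c/c_c = 562/4411 = 0.1274.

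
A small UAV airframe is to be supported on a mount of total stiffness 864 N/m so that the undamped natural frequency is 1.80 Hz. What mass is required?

6.75 kg

ω_n = 2πf_n = 2π × 1.80 = 11.31 rad/s.
m = k/ω_n² = 864/11.31² = 864/127.9 = 6.755 kg.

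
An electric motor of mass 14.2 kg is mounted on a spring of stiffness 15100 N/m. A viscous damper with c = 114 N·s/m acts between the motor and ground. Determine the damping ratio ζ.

0.123

ω_n = √(k/m) = √(15100/14.2) = 32.61 rad/s.
Critical damping c_c = 2√(k·m) = 2√(15100 × 14.2) = 926.1 N·s/m, so ζ = c/c_c = 114/926.1 = 0.1231.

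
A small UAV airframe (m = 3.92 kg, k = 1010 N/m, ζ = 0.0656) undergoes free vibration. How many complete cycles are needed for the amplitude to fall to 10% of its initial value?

6 cycles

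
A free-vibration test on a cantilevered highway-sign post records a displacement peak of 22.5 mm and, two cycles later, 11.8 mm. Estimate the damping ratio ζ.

Logarithmic decrement δ = (1/n)·ln(x₀/x_n) = (1/2)·ln(22.5/11.8) = (1/2)·ln(1.907) = 0.3227.
ζ = δ/√(4π² + δ²) = 0.3227/√(39.48 + 0.104) = 0.3227/6.291 = 0.05129.

0.0513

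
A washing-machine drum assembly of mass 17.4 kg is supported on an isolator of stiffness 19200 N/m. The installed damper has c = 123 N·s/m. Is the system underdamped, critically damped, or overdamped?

underdamped

c_c = 2√(k·m) = 1156 N·s/m; ζ = c/c_c = 123/1156 = 0.106.
Since ζ < 1 the system is underdamped.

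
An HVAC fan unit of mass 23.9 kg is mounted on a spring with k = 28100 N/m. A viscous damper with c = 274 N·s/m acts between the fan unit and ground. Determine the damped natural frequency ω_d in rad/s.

33.8 rad/s

ω_n = √(k/m) = √(28100/23.9) = 34.29 rad/s.
Critical damping c_c = 2√(k·m) = 2√(28100 × 23.9) = 1639 N·s/m, so ζ = c/c_c = 274/1639 = 0.1672.
ω_d = ω_n√(1 − ζ²) = 34.29 × √(1 − 0.0279) = 33.81 rad/s.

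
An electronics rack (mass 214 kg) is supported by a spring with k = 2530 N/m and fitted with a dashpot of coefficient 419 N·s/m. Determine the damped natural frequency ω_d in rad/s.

ω_n = √(k/m) = √(2530/214) = 3.438 rad/s.
Critical damping c_c = 2√(k·m) = 2√(2530 × 214) = 1472 N·s/m, so ζ = c/c_c = 419/1472 = 0.2847.
ω_d = ω_n√(1 − ζ²) = 3.438 × √(1 − 0.0811) = 3.296 rad/s.

3.30 rad/s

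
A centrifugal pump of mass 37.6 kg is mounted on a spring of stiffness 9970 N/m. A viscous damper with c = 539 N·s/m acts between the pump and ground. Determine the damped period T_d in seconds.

0.430 s

ω_n = √(k/m) = √(9970/37.6) = 16.28 rad/s.
Critical damping c_c = 2√(k·m) = 2√(9970 × 37.6) = 1225 N·s/m, so ζ = c/c_c = 539/1225 = 0.4402.
ω_d = ω_n√(1 − ζ²) = 16.28 × √(1 − 0.194) = 14.62 rad/s.
T_d = 2π/ω_d = 0.4297 s.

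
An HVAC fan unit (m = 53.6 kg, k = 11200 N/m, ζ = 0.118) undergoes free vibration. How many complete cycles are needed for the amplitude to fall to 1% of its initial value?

Logarithmic decrement δ = 2πζ/√(1 − ζ²) = 2π × 0.1180/√(1 − 0.0139) = 0.7466.
x_n/x₀ = e^(−nδ) ≤ 0.01; take ln: n ≥ ln(1/0.01)/δ = 4.605/0.7466 = 6.168.
So 7 complete cycles are required.

7 cycles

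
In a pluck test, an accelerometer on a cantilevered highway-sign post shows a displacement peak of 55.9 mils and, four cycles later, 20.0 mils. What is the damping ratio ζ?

Logarithmic decrement δ = (1/n)·ln(x₀/x_n) = (1/4)·ln(55.9/20.0) = (1/4)·ln(2.795) = 0.2570.
ζ = δ/√(4π² + δ²) = 0.2570/√(39.48 + 0.0660) = 0.2570/6.288 = 0.04086.

0.0409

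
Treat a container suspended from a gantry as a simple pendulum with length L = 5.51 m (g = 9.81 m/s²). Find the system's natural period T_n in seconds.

4.71 s

For a simple pendulum ω_n = √(g/L) = √(9.81/5.51) = √1.780 = 1.334 rad/s.
T_n = 2π/ω_n = 6.283/1.334 = 4.709 s.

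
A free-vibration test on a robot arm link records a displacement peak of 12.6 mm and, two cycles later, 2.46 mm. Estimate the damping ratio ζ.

0.129

Logarithmic decrement δ = (1/n)·ln(x₀/x_n) = (1/2)·ln(12.6/2.46) = (1/2)·ln(5.122) = 0.8168.
ζ = δ/√(4π² + δ²) = 0.8168/√(39.48 + 0.667) = 0.8168/6.336 = 0.1289.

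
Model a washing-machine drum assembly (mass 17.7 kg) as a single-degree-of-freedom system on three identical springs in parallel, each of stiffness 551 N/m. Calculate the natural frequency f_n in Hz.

1.54 Hz

Parallel springs add: k_eq = 3 × 551 = 1653 N/m.
ω_n = √(k_eq/m) = √(1653/17.7) = √93.39 = 9.664 rad/s.
f_n = ω_n/(2π) = 9.664/6.283 = 1.538 Hz.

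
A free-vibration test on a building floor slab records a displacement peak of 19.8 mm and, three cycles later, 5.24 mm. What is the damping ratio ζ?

0.0704

Logarithmic decrement δ = (1/n)·ln(x₀/x_n) = (1/3)·ln(19.8/5.24) = (1/3)·ln(3.779) = 0.4431.
ζ = δ/√(4π² + δ²) = 0.4431/√(39.48 + 0.196) = 0.4431/6.299 = 0.07035.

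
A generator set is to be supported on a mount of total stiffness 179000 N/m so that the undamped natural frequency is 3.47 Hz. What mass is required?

ω_n = 2πf_n = 2π × 3.47 = 21.80 rad/s.
m = k/ω_n² = 179000/21.80² = 179000/475.4 = 376.6 kg.

377 kg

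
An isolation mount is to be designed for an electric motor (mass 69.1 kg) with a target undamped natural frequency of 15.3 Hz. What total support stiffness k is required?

ω_n = 2πf_n = 2π × 15.3 = 96.13 rad/s.
k = m·ω_n² = 69.1 × 96.13² = 69.1 × 9242 = 638600 N/m.

639000 N/m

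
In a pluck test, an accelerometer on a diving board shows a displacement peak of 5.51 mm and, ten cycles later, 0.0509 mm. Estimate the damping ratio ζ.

0.0743

Logarithmic decrement δ = (1/n)·ln(x₀/x_n) = (1/10)·ln(5.51/0.0509) = (1/10)·ln(108.3) = 0.4684.
ζ = δ/√(4π² + δ²) = 0.4684/√(39.48 + 0.219) = 0.4684/6.301 = 0.07435.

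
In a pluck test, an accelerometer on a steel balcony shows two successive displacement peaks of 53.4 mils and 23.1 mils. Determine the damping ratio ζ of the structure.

Logarithmic decrement δ = (1/n)·ln(x₀/x_n) = (1/1)·ln(53.4/23.1) = (1/1)·ln(2.312) = 0.8380.
ζ = δ/√(4π² + δ²) = 0.8380/√(39.48 + 0.702) = 0.8380/6.339 = 0.1322.

0.132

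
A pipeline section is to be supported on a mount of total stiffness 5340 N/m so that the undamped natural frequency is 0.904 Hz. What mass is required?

166 kg

ω_n = 2πf_n = 2π × 0.904 = 5.680 rad/s.
m = k/ω_n² = 5340/5.680² = 5340/32.26 = 165.5 kg.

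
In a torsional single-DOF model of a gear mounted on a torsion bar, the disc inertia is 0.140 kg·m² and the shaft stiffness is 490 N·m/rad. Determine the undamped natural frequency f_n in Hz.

9.42 Hz

ω_n = √(k_t/J) = √(490/0.140) = √3500 = 59.16 rad/s.
f_n = ω_n/(2π) = 59.16/6.283 = 9.416 Hz.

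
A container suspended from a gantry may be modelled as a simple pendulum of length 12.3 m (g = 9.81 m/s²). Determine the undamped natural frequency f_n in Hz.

For a simple pendulum ω_n = √(g/L) = √(9.81/12.3) = √0.7976 = 0.8931 rad/s.
f_n = ω_n/(2π) = 0.8931/6.283 = 0.1421 Hz.

0.142 Hz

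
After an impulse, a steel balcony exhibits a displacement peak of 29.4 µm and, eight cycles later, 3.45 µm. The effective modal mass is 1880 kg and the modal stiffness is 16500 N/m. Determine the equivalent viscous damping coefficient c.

474 N·s/m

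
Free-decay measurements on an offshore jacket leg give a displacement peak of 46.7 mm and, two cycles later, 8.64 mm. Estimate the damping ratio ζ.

0.133

Logarithmic decrement δ = (1/n)·ln(x₀/x_n) = (1/2)·ln(46.7/8.64) = (1/2)·ln(5.405) = 0.8437.
ζ = δ/√(4π² + δ²) = 0.8437/√(39.48 + 0.712) = 0.8437/6.340 = 0.1331.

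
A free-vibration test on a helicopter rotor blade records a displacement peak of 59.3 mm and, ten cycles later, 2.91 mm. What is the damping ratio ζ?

0.0479

Logarithmic decrement δ = (1/n)·ln(x₀/x_n) = (1/10)·ln(59.3/2.91) = (1/10)·ln(20.38) = 0.3014.
ζ = δ/√(4π² + δ²) = 0.3014/√(39.48 + 0.0909) = 0.3014/6.290 = 0.04792.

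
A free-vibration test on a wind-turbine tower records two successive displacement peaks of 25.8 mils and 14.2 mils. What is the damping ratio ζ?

0.0946

Logarithmic decrement δ = (1/n)·ln(x₀/x_n) = (1/1)·ln(25.8/14.2) = (1/1)·ln(1.817) = 0.5971.
ζ = δ/√(4π² + δ²) = 0.5971/√(39.48 + 0.357) = 0.5971/6.311 = 0.09461.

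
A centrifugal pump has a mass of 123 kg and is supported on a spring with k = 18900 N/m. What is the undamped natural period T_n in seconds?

0.507 s

ω_n = √(k/m) = √(18900/123) = √153.7 = 12.40 rad/s.
T_n = 2π/ω_n = 6.283/12.40 = 0.5069 s.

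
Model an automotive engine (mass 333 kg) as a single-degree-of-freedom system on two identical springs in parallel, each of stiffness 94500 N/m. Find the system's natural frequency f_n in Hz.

Parallel springs add: k_eq = 2 × 94500 = 189000 N/m.
ω_n = √(k_eq/m) = √(189000/333) = √567.6 = 23.82 rad/s.
f_n = ω_n/(2π) = 23.82/6.283 = 3.792 Hz.

3.79 Hz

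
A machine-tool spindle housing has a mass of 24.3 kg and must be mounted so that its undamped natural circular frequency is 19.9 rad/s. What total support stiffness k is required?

k = m·ω_n² = 24.3 × 19.90² = 24.3 × 396.0 = 9623 N/m.

9620 N/m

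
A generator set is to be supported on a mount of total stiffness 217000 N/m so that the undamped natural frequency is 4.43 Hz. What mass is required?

ω_n = 2πf_n = 2π × 4.43 = 27.83 rad/s.
m = k/ω_n² = 217000/27.83² = 217000/774.8 = 280.1 kg.

280 kg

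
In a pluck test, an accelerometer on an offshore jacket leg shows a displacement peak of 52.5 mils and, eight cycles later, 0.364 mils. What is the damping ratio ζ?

0.0984

Logarithmic decrement δ = (1/n)·ln(x₀/x_n) = (1/8)·ln(52.5/0.364) = (1/8)·ln(144.2) = 0.6214.
ζ = δ/√(4π² + δ²) = 0.6214/√(39.48 + 0.386) = 0.6214/6.314 = 0.09842.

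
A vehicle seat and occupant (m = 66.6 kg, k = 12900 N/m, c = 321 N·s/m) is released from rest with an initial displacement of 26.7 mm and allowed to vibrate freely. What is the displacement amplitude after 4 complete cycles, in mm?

0.322 mm

ζ = c/(2√(km)) = 321/(2√(12900 × 66.6)) = 321/1854 = 0.1732.
Logarithmic decrement δ = 2πζ/√(1 − ζ²) = 2π × 0.1732/√(1 − 0.0300) = 1.105.
After n cycles, x_n/x₀ = e^(−nδ), so x_4 = 26.7 × e^(−4 × 1.105) = 26.7 × 0.01205 = 0.3217 mm.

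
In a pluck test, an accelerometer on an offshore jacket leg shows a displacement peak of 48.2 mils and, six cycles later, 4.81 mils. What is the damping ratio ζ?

0.0610

Logarithmic decrement δ = (1/n)·ln(x₀/x_n) = (1/6)·ln(48.2/4.81) = (1/6)·ln(10.02) = 0.3841.
ζ = δ/√(4π² + δ²) = 0.3841/√(39.48 + 0.148) = 0.3841/6.295 = 0.06102.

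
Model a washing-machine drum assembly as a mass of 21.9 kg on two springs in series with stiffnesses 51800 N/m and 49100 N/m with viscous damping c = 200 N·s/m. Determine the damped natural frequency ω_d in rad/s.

33.6 rad/s

Series springs: 1/k_eq = 1/51800 + 1/49100 = 3.967×10^-5, so k_eq = 25210 N/m.
ω_n = √(k_eq/m) = √(25210/21.9) = 33.93 rad/s.
Critical damping c_c = 2√(k_eq·m) = 2√(25210 × 21.9) = 1486 N·s/m, so ζ = c/c_c = 200/1486 = 0.1346.
ω_d = ω_n√(1 − ζ²) = 33.93 × √(1 − 0.0181) = 33.62 rad/s.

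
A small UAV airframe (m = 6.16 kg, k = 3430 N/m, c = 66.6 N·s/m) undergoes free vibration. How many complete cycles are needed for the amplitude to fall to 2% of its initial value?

3 cycles

ζ = c/(2√(km)) = 66.6/(2√(3430 × 6.16)) = 66.6/290.7 = 0.2291.
Logarithmic decrement δ = 2πζ/√(1 − ζ²) = 2π × 0.2291/√(1 − 0.0525) = 1.479.
x_n/x₀ = e^(−nδ) ≤ 0.02; take ln: n ≥ ln(1/0.02)/δ = 3.912/1.479 = 2.646.
So 3 complete cycles are required.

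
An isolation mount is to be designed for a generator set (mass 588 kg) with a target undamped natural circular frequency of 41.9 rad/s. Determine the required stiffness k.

1030000 N/m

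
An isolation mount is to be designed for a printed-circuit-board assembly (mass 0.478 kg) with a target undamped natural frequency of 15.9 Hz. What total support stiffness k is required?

4770 N/m

ω_n = 2πf_n = 2π × 15.9 = 99.90 rad/s.
k = m·ω_n² = 0.478 × 99.90² = 0.478 × 9981 = 4771 N/m.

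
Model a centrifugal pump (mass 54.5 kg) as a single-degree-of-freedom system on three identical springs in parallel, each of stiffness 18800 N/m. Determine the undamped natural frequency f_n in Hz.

5.12 Hz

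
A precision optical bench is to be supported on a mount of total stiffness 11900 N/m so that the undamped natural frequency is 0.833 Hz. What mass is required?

434 kg

ω_n = 2πf_n = 2π × 0.833 = 5.234 rad/s.
m = k/ω_n² = 11900/5.234² = 11900/27.39 = 434.4 kg.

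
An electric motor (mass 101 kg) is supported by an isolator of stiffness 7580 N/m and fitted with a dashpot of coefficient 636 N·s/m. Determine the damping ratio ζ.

ω_n = √(k/m) = √(7580/101) = 8.663 rad/s.
Critical damping c_c = 2√(k·m) = 2√(7580 × 101) = 1750 N·s/m, so ζ = c/c_c = 636/1750 = 0.3634.

0.363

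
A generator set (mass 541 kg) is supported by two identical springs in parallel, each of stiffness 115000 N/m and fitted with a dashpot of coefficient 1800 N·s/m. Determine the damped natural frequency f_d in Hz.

3.27 Hz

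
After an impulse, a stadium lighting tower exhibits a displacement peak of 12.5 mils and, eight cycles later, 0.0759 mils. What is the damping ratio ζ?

0.101

Logarithmic decrement δ = (1/n)·ln(x₀/x_n) = (1/8)·ln(12.5/0.0759) = (1/8)·ln(164.7) = 0.6380.
ζ = δ/√(4π² + δ²) = 0.6380/√(39.48 + 0.407) = 0.6380/6.315 = 0.1010.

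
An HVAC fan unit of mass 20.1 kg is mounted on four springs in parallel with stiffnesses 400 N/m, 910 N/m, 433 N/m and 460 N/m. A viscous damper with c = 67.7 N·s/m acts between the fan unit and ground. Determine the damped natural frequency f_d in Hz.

1.64 Hz

Parallel springs add: k_eq = 400 + 910 + 433 + 460 = 2203 N/m.
ω_n = √(k_eq/m) = √(2203/20.1) = 10.47 rad/s.
Critical damping c_c = 2√(k_eq·m) = 2√(2203 × 20.1) = 420.9 N·s/m, so ζ = c/c_c = 67.7/420.9 = 0.1609.
ω_d = ω_n√(1 − ζ²) = 10.47 × √(1 − 0.0259) = 10.33 rad/s.
f_d = ω_d/(2π) = 1.645 Hz.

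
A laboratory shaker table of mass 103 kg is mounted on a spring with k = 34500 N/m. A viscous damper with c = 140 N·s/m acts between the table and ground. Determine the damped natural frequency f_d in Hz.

2.91 Hz

ω_n = √(k/m) = √(34500/103) = 18.30 rad/s.
Critical damping c_c = 2√(k·m) = 2√(34500 × 103) = 3770 N·s/m, so ζ = c/c_c = 140/3770 = 0.03713.
ω_d = ω_n√(1 − ζ²) = 18.30 × √(1 − 0.00138) = 18.29 rad/s.
f_d = ω_d/(2π) = 2.911 Hz.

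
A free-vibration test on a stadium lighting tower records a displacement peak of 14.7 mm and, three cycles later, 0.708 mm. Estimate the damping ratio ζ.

0.159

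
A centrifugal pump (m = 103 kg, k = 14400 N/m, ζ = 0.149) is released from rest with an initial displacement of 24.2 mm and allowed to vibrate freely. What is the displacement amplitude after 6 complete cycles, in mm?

0.0826 mm

Logarithmic decrement δ = 2πζ/√(1 − ζ²) = 2π × 0.1490/√(1 − 0.0222) = 0.9468.
After n cycles, x_n/x₀ = e^(−nδ), so x_6 = 24.2 × e^(−6 × 0.9468) = 24.2 × 0.003412 = 0.08256 mm.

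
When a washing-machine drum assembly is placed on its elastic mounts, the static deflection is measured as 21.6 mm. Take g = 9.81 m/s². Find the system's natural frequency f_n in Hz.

ω_n = √(g/δ_st) = √(9.81/0.0216) = √454.2 = 21.31 rad/s.
f_n = ω_n/(2π) = 21.31/6.283 = 3.392 Hz.

3.39 Hz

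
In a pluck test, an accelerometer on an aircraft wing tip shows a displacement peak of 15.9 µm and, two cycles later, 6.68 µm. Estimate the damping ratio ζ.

0.0688

Logarithmic decrement δ = (1/n)·ln(x₀/x_n) = (1/2)·ln(15.9/6.68) = (1/2)·ln(2.380) = 0.4336.
ζ = δ/√(4π² + δ²) = 0.4336/√(39.48 + 0.188) = 0.4336/6.298 = 0.06885.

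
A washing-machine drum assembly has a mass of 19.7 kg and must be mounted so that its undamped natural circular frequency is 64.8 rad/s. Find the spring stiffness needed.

82700 N/m

k = m·ω_n² = 19.7 × 64.80² = 19.7 × 4199 = 82720 N/m.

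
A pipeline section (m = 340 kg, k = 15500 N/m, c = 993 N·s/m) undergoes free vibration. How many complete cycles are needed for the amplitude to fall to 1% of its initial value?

ζ = c/(2√(km)) = 993/(2√(15500 × 340)) = 993/4591 = 0.2163.
Logarithmic decrement δ = 2πζ/√(1 − ζ²) = 2π × 0.2163/√(1 − 0.0468) = 1.392.
x_n/x₀ = e^(−nδ) ≤ 0.01; take ln: n ≥ ln(1/0.01)/δ = 4.605/1.392 = 3.309.
So 4 complete cycles are required.

4 cycles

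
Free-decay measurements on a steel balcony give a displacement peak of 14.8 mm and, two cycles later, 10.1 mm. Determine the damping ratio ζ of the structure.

Logarithmic decrement δ = (1/n)·ln(x₀/x_n) = (1/2)·ln(14.8/10.1) = (1/2)·ln(1.465) = 0.1910.
ζ = δ/√(4π² + δ²) = 0.1910/√(39.48 + 0.0365) = 0.1910/6.286 = 0.03039.

0.0304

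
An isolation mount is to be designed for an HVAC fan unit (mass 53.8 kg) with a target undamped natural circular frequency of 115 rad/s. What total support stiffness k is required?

712000 N/m

k = m·ω_n² = 53.8 × 115.0² = 53.8 × 13220 = 711500 N/m.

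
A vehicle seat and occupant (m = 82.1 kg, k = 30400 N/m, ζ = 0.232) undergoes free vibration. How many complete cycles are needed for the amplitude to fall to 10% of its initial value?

Logarithmic decrement δ = 2πζ/√(1 − ζ²) = 2π × 0.2320/√(1 − 0.0538) = 1.499.
x_n/x₀ = e^(−nδ) ≤ 0.1; take ln: n ≥ ln(1/0.1)/δ = 2.303/1.499 = 1.537.
So 2 complete cycles are required.

2 cycles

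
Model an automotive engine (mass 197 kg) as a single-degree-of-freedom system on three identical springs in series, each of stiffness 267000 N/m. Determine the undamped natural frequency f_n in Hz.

Series springs: 1/k_eq = 3/267000, so k_eq = 267000/3 = 89000 N/m.
ω_n = √(k_eq/m) = √(89000/197) = √451.8 = 21.26 rad/s.
f_n = ω_n/(2π) = 21.26/6.283 = 3.383 Hz.

3.38 Hz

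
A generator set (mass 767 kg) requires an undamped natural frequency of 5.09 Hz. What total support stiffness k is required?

784000 N/m

ω_n = 2πf_n = 2π × 5.09 = 31.98 rad/s.
k = m·ω_n² = 767 × 31.98² = 767 × 1023 = 784500 N/m.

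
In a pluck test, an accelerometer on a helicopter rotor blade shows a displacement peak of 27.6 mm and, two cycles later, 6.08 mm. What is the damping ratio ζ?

Logarithmic decrement δ = (1/n)·ln(x₀/x_n) = (1/2)·ln(27.6/6.08) = (1/2)·ln(4.539) = 0.7564.
ζ = δ/√(4π² + δ²) = 0.7564/√(39.48 + 0.572) = 0.7564/6.329 = 0.1195.

0.120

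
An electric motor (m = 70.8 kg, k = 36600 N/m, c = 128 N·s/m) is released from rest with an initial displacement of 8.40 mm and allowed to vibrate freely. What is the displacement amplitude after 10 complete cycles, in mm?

0.689 mm

ζ = c/(2√(km)) = 128/(2√(36600 × 70.8)) = 128/3219 = 0.03976.
Logarithmic decrement δ = 2πζ/√(1 − ζ²) = 2π × 0.03976/√(1 − 0.00158) = 0.2500.
After n cycles, x_n/x₀ = e^(−nδ), so x_10 = 8.40 × e^(−10 × 0.2500) = 8.40 × 0.08208 = 0.6895 mm.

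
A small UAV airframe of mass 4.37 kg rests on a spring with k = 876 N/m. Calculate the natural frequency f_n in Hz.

ω_n = √(k/m) = √(876.0/4.37) = √200.5 = 14.16 rad/s.
f_n = ω_n/(2π) = 14.16/6.283 = 2.253 Hz.

2.25 Hz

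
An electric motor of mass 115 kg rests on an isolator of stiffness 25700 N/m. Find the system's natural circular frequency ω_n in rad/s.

ω_n = √(k/m) = √(25700/115) = √223.5 = 14.95 rad/s.

14.9 rad/s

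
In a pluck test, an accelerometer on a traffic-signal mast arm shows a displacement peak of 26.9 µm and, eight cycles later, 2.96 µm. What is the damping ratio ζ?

0.0439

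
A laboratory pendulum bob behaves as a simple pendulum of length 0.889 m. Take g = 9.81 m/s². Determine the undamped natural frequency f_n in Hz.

For a simple pendulum ω_n = √(g/L) = √(9.81/0.889) = √11.03 = 3.322 rad/s.
f_n = ω_n/(2π) = 3.322/6.283 = 0.5287 Hz.

0.529 Hz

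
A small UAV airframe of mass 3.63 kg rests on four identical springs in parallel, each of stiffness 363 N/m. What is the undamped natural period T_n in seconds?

Parallel springs add: k_eq = 4 × 363 = 1452 N/m.
ω_n = √(k_eq/m) = √(1452/3.63) = √400.0 = 20.00 rad/s.
T_n = 2π/ω_n = 6.283/20.00 = 0.3142 s.

0.314 s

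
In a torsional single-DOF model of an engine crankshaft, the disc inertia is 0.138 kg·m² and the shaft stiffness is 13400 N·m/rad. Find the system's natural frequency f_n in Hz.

49.6 Hz

ω_n = √(k_t/J) = √(13400/0.138) = √97100 = 311.6 rad/s.
f_n = ω_n/(2π) = 311.6/6.283 = 49.59 Hz.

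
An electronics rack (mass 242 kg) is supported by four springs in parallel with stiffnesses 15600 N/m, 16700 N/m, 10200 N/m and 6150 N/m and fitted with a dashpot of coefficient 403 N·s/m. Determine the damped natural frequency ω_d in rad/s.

Parallel springs add: k_eq = 15600 + 16700 + 10200 + 6150 = 48650 N/m.
ω_n = √(k_eq/m) = √(48650/242) = 14.18 rad/s.
Critical damping c_c = 2√(k_eq·m) = 2√(48650 × 242) = 6862 N·s/m, so ζ = c/c_c = 403/6862 = 0.05873.
ω_d = ω_n√(1 − ζ²) = 14.18 × √(1 − 0.00345) = 14.15 rad/s.

14.2 rad/s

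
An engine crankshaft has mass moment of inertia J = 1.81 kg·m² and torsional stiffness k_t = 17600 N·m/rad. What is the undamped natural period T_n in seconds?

ω_n = √(k_t/J) = √(17600/1.81) = √9724 = 98.61 rad/s.
T_n = 2π/ω_n = 6.283/98.61 = 0.06372 s.

0.0637 s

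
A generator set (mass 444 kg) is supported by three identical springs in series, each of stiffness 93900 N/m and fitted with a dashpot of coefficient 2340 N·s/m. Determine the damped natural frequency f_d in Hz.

Series springs: 1/k_eq = 3/93900, so k_eq = 93900/3 = 31300 N/m.
ω_n = √(k_eq/m) = √(31300/444) = 8.396 rad/s.
Critical damping c_c = 2√(k_eq·m) = 2√(31300 × 444) = 7456 N·s/m, so ζ = c/c_c = 2340/7456 = 0.3139.
ω_d = ω_n√(1 − ζ²) = 8.396 × √(1 − 0.0985) = 7.972 rad/s.
f_d = ω_d/(2π) = 1.269 Hz.

1.27 Hz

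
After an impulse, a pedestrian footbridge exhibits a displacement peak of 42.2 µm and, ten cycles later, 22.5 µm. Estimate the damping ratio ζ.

0.0100

Logarithmic decrement δ = (1/n)·ln(x₀/x_n) = (1/10)·ln(42.2/22.5) = (1/10)·ln(1.876) = 0.06289.
ζ = δ/√(4π² + δ²) = 0.06289/√(39.48 + 0.00396) = 0.06289/6.284 = 0.01001.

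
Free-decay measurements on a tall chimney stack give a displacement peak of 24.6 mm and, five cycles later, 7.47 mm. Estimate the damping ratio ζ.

0.0379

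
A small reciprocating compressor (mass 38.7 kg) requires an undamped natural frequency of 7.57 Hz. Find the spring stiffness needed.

87600 N/m

ω_n = 2πf_n = 2π × 7.57 = 47.56 rad/s.
k = m·ω_n² = 38.7 × 47.56² = 38.7 × 2262 = 87550 N/m.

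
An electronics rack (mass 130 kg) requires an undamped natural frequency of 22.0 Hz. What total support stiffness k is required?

2480000 N/m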